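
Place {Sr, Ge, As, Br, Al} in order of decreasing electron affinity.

Br, Ge, As, Al, Sr

Adding an electron releases more energy for atoms nearer the top right (short of the noble gases).
These span different periods and groups, so the two trends combine.
Al > Sr: relative to Sr, both the across-period and down-group shifts push Al's electron affinity up.
As > Al: period and group pull opposite ways; the across-period shift dominates (78 vs 42 kJ/mol).
Ge > As: this pair runs against the simple trend — see the exception note.
Br > Ge: Br lies to the right of Ge in period 4, so the across-period effect alone puts Br higher.
Note the exception: Ge has a higher electron affinity than As, contrary to the simple trend — adding an electron to As's half-filled 4p³ is unfavourable, so Ge (4p²) has the more exothermic EA.
Approximate values (kJ/mol): Al 42, Ge 119, As 78, Br 325, Sr 5.
So from highest to lowest: Br > Ge > As > Al > Sr.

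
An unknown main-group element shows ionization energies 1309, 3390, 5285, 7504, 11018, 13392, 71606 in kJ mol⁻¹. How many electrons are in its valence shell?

6

Look for the largest jump between consecutive ionization energies: IE7/IE6 ≈ 5.3, far larger than any earlier ratio.
That jump marks the point where a core electron is being removed. So the atom has 6 valence electrons.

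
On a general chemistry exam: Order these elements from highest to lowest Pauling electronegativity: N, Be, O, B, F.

F > O > N > B > Be

Be is in period 2, group 2; B is in period 2, group 13; N is in period 2, group 15; O is in period 2, group 16; F is in period 2, group 17.
Smaller atoms with higher effective nuclear charge are more electronegative.
All lie in period 2, so electronegativity increases left to right.
So from highest to lowest: F > O > N > B > Be.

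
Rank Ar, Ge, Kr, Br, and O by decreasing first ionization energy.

Ar, Kr, O, Br, Ge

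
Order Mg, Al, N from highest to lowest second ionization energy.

N, Al, Mg

After 1 electron has been removed, what remains? Mg⁺ still has 1 valence electron; Al⁺ still has 2 valence electrons; N⁺ still has 4 valence electrons.
All are still removing valence electrons, so compare the +1 ions as you would atoms: IE_2 generally rises across a period (higher Z_eff) and falls down a group (larger shell), subject to the usual subshell exceptions.
Valence configurations: Mg⁺ [Ne]3s¹, Al⁺ [Ne]3s², N⁺ [He]2s²2p².
The numbers (kJ/mol): Mg 1451, Al 1817, N 2856.
Hence IE_2: Mg < Al < N.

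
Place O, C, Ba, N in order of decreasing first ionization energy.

N > O > C > Ba

Removing the outermost electron gets harder across a period and easier down a group.
Neither a single period nor a single group — weigh both effects.
C > Ba: both effects reinforce here, so C is clearly the higher of the two.
O > C: both are in period 2; the period trend gives O the larger value.
N > O: this pair runs against the simple trend — see the exception note.
Note the exception: N has a higher first ionization energy than O, contrary to the simple trend — pairing an electron in O's 2p⁴ costs repulsion energy, so O ionizes more easily than half-filled N (2p³).
Tabulated first ionization energy (kJ/mol): C 1086, N 1402, O 1314, Ba 503.
So from highest to lowest: N > O > C > Ba.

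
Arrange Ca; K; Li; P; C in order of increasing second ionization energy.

Ca < P < C < K < Li

IE_2 is the cost of taking one more electron from the +1 cation: Ca⁺ still has 1 valence electron; K⁺ is the bare [Ar] core; Li⁺ is the bare [He] core; P⁺ still has 4 valence electrons; C⁺ still has 3 valence electrons.
Core electrons are held far more tightly than valence electrons, so K and Li top the IE_2 order.
Valence configurations: Ca⁺ [Ar]4s¹, P⁺ [Ne]3s²3p², C⁺ [He]2s²2p¹.
The numbers (kJ/mol): Ca 1145, K 3052, Li 7298, P 1907, C 2353.
Overall IE_2 order: Ca < P < C < K < Li.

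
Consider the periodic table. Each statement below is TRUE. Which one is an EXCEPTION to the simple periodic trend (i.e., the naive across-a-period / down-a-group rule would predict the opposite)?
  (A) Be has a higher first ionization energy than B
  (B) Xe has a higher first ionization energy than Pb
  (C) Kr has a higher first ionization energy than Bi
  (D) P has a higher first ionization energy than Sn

(A)

The general trend: first ionization energy increases across a period and decreases down a group.
(A) Be (period 2, group 2) vs B (period 2, group 13): the stated order contradicts the simple trend.
(B) Xe (period 5, group 18) vs Pb (period 6, group 14): the stated order agrees with the simple trend.
(C) Kr (period 4, group 18) vs Bi (period 6, group 15): the stated order agrees with the simple trend.
(D) P (period 3, group 15) vs Sn (period 5, group 14): the stated order agrees with the simple trend.
The exception is (A): removing B's lone 2p electron is easier than breaking Be's filled 2s².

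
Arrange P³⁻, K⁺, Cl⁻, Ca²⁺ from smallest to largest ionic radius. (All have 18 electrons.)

Ca²⁺, K⁺, Cl⁻, P³⁻

All of these have 18 electrons, so size is governed by nuclear charge alone: the more protons, the stronger the pull on the same electron cloud, and the smaller the ion.
Nuclear charges: Ca²⁺ (Z=20), K⁺ (Z=19), Cl⁻ (Z=17), P³⁻ (Z=15).
Smallest to largest: Ca²⁺ < K⁺ < Cl⁻ < P³⁻.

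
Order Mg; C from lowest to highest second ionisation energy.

Mg < C

The second ionization energy removes an electron from the +1 ion. For each element: Mg⁺ still has 1 valence electron; C⁺ still has 3 valence electrons.
All are still removing valence electrons, so compare the +1 ions as you would atoms: IE_2 generally rises across a period (higher Z_eff) and falls down a group (larger shell), subject to the usual subshell exceptions.
Valence configurations: Mg⁺ [Ne]3s¹, C⁺ [He]2s²2p¹.
Tabulated IE_2 (kJ/mol): Mg 1451, C 2353.
So the second ionization energies run Mg < C.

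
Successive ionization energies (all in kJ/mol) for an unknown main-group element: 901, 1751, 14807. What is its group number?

Group 2

Look for the largest jump between consecutive ionization energies: IE3/IE2 ≈ 8.5, far larger than any earlier ratio.
That jump marks the point where a core electron is being removed. So the atom has 2 valence electrons.
A main-group element with 2 valence electrons is in group 2.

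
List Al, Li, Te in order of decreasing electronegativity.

Li is in period 2, group 1; Al is in period 3, group 13; Te is in period 5, group 16.
EN rises left→right (higher Z_eff, smaller atoms) and falls top→bottom (larger, more shielded atoms).
Here both period and group differ, so the two effects have to be weighed against each other.
Al > Li: the two effects oppose for this pair; the across-period effect wins (1.61 vs 0.98).
Te > Al: period and group pull opposite ways; the across-period shift dominates (2.10 vs 1.61).
Approximate values (Pauling): Li 0.98, Al 1.61, Te 2.10.
So from highest to lowest: Te > Al > Li.

Te, Al, Li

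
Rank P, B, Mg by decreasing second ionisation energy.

B > P > Mg

The second ionization energy removes an electron from the +1 ion. For each element: P⁺ still has 4 valence electrons; B⁺ still has 2 valence electrons; Mg⁺ still has 1 valence electron.
All are still removing valence electrons, so compare the +1 ions as you would atoms: IE_2 generally rises across a period (higher Z_eff) and falls down a group (larger shell), subject to the usual subshell exceptions.
Valence configurations: P⁺ [Ne]3s²3p², B⁺ [He]2s², Mg⁺ [Ne]3s¹.
Tabulated IE_2 (kJ/mol): P 1907, B 2427, Mg 1451.
Hence IE_2: Mg < P < B.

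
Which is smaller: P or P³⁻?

Forming P³⁻ adds 3 electrons to P. More electron–electron repulsion in the same shell, with unchanged nuclear charge, lets the cloud expand.
An anion is larger than its parent atom: P³⁻ > P.

P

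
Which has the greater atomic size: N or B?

B

B is in period 2, group 13; N is in period 2, group 15.
Radius decreases left→right (rising Z_eff, same n) and increases top→bottom (higher n).
All lie in period 2, so atomic radius increases right to left.
So B has the greater atomic size (B > N).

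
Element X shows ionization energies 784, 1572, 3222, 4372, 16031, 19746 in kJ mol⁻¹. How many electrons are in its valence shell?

Look for the largest jump between consecutive ionization energies: IE5/IE4 ≈ 3.7, far larger than any earlier ratio.
That jump marks the point where a core electron is being removed. So the atom has 4 valence electrons.

4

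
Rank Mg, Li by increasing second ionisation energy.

The second ionization energy removes an electron from the +1 ion. For each element: Mg⁺ still has 1 valence electron; Li⁺ is the bare [He] core.
Core electrons are held far more tightly than valence electrons, so Li tops the IE_2 order.
The numbers (kJ/mol): Mg 1451, Li 7298.
Overall IE_2 order: Mg < Li.

Mg < Li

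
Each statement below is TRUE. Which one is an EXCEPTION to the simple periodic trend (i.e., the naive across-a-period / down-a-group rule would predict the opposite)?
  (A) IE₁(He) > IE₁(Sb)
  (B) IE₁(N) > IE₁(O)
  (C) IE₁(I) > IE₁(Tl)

(B)

The general trend: IE₁ increases across a period and decreases down a group.
(A) He (period 1, group 18) vs Sb (period 5, group 15): the stated order agrees with the simple trend.
(B) N (period 2, group 15) vs O (period 2, group 16): the stated order contradicts the simple trend.
(C) I (period 5, group 17) vs Tl (period 6, group 13): the stated order agrees with the simple trend.
The exception is (B): pairing an electron in O's 2p⁴ costs repulsion energy, so O ionizes more easily than half-filled N (2p³).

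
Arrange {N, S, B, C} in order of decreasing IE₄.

IE_4 is the cost of taking one more electron from the +3 cation: N³⁺ still has 2 valence electrons; S³⁺ still has 3 valence electrons; B³⁺ is the bare [He] core; C³⁺ still has 1 valence electron.
Breaking into a closed-shell core is much more expensive than removing a leftover valence electron — B has the largest IE_4 here.
Valence configurations: N³⁺ [He]2s², S³⁺ [Ne]3s²3p¹, C³⁺ [He]2s¹.
Tabulated IE_4 (kJ/mol): N 7475, S 4556, B 25026, C 6223.
Putting it together, IE_4: S < C < N < B.

B > N > C > S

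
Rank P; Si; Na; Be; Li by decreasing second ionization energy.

Li, Na, P, Be, Si

The second ionization energy removes an electron from the +1 ion. For each element: P⁺ still has 4 valence electrons; Si⁺ still has 3 valence electrons; Na⁺ is the bare [Ne] core; Be⁺ still has 1 valence electron; Li⁺ is the bare [He] core.
Core electrons are held far more tightly than valence electrons, so Na and Li top the IE_2 order.
Valence configurations: P⁺ [Ne]3s²3p², Si⁺ [Ne]3s²3p¹, Be⁺ [He]2s¹.
Approximate IE_2 values (kJ/mol): P 1907, Si 1577, Na 4562, Be 1757, Li 7298.
Putting it together, IE_2: Si < Be < P < Na < Li.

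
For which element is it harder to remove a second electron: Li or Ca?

Li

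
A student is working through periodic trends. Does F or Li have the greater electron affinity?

F

Li is in period 2, group 1; F is in period 2, group 17.
EA tends to increase across a period and decrease down a group, though the pattern is less regular than for IE or radius.
All lie in period 2, so electron affinity increases left to right.
So F has the greater electron affinity (F > Li).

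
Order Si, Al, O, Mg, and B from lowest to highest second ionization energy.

The second ionization energy removes an electron from the +1 ion. For each element: Si⁺ still has 3 valence electrons; Al⁺ still has 2 valence electrons; O⁺ still has 5 valence electrons; Mg⁺ still has 1 valence electron; B⁺ still has 2 valence electrons.
All are still removing valence electrons, so compare the +1 ions as you would atoms: IE_2 generally rises across a period (higher Z_eff) and falls down a group (larger shell), subject to the usual subshell exceptions.
Valence configurations: Si⁺ [Ne]3s²3p¹, Al⁺ [Ne]3s², O⁺ [He]2s²2p³, Mg⁺ [Ne]3s¹, B⁺ [He]2s².
Si⁺ loses a lone 3p electron whereas Al⁺ must break into a filled 3s² pair, so IE_2(Al) > IE_2(Si) even though Si has the higher nuclear charge.
The numbers (kJ/mol): Si 1577, Al 1817, O 3388, Mg 1451, B 2427.
Putting it together, IE_2: Mg < Si < Al < B < O.

Mg < Si < Al < B < O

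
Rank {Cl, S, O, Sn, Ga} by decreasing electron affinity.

Cl, S, O, Sn, Ga

O is in period 2, group 16; S is in period 3, group 16; Cl is in period 3, group 17; Ga is in period 4, group 13; Sn is in period 5, group 14.
Atoms with high Z_eff and room in the valence shell (especially the halogens) have the most exothermic electron affinities.
These span different periods and groups, so the two trends combine.
Sn > Ga: period and group pull opposite ways; the across-period shift dominates (107 vs 29 kJ/mol).
O > Sn: both effects reinforce here, so O is clearly the higher of the two.
S > O: this pair runs against the simple trend — see the exception note.
Cl > S: both are in period 3; the period trend gives Cl the larger value.
Note the exception: S has a higher electron affinity than O, contrary to the simple trend — the compact 2p subshell of O repels the added electron more than S's larger 3p does.
Approximate values (kJ/mol): O 141, S 200, Cl 349, Ga 29, Sn 107.
So from highest to lowest: Cl > S > O > Sn > Ga.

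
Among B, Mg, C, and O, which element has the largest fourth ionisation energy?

B

After 3 electrons have been removed, what remains? B³⁺ is the bare [He] core; Mg³⁺ is already 1 electron into the core; C³⁺ still has 1 valence electron; O³⁺ still has 3 valence electrons.
Pulling an electron out of a noble-gas core costs far more than removing a remaining valence electron, so Mg and B sit at the high end of IE_4.
Valence configurations: C³⁺ [He]2s¹, O³⁺ [He]2s²2p¹.
The numbers (kJ/mol): B 25026, Mg 10543, C 6223, O 7469.
Hence IE_4: C < O < Mg < B.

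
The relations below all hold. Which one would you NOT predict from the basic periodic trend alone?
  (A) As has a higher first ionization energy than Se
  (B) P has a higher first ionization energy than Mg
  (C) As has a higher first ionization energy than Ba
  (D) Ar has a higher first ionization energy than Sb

The general trend: first ionization energy increases across a period and decreases down a group.
(A) As (period 4, group 15) vs Se (period 4, group 16): the stated order contradicts the simple trend.
(B) P (period 3, group 15) vs Mg (period 3, group 2): the stated order agrees with the simple trend.
(C) As (period 4, group 15) vs Ba (period 6, group 2): the stated order agrees with the simple trend.
(D) Ar (period 3, group 18) vs Sb (period 5, group 15): the stated order agrees with the simple trend.
The exception is (A): Se (4p⁴) ionizes more easily than half-filled As (4p³).

(A)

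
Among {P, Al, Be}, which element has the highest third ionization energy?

Be

Consider each +2 ion: P²⁺ still has 3 valence electrons; Al²⁺ still has 1 valence electron; Be²⁺ is the bare [He] core.
Core electrons are held far more tightly than valence electrons, so Be tops the IE_3 order.
Valence configurations: P²⁺ [Ne]3s²3p¹, Al²⁺ [Ne]3s¹.
The numbers (kJ/mol): P 2914, Al 2745, Be 14849.
Putting it together, IE_3: Al < P < Be.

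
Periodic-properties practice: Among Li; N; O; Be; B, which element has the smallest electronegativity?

Li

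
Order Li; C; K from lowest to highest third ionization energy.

The third ionization energy removes an electron from the +2 ion. For each element: Li²⁺ is already 1 electron into the core; C²⁺ still has 2 valence electrons; K²⁺ is already 1 electron into the core.
Usually core removal costs more than valence removal, but here the competition is close: a tightly held n=2 valence electron can cost more to remove than an n=3 core electron, so the actual values have to decide it.
Tabulated IE_3 (kJ/mol): Li 11815, C 4620, K 4420.
So the third ionization energies run K < C < Li.

K < C < Li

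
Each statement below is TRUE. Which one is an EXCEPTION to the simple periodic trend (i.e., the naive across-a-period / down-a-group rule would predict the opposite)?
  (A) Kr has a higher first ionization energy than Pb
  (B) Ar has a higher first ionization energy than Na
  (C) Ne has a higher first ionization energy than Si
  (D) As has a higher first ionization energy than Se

(D)

The general trend: first ionization energy increases across a period and decreases down a group.
(A) Kr (period 4, group 18) vs Pb (period 6, group 14): the stated order agrees with the simple trend.
(B) Ar (period 3, group 18) vs Na (period 3, group 1): the stated order agrees with the simple trend.
(C) Ne (period 2, group 18) vs Si (period 3, group 14): the stated order agrees with the simple trend.
(D) As (period 4, group 15) vs Se (period 4, group 16): the stated order contradicts the simple trend.
The exception is (D): Se (4p⁴) ionizes more easily than half-filled As (4p³).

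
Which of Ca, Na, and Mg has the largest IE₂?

Na

The second ionization energy removes an electron from the +1 ion. For each element: Ca⁺ still has 1 valence electron; Na⁺ is the bare [Ne] core; Mg⁺ still has 1 valence electron.
Pulling an electron out of a noble-gas core costs far more than removing a remaining valence electron, so Na sits at the high end of IE_2.
Valence configurations: Ca⁺ [Ar]4s¹, Mg⁺ [Ne]3s¹.
Tabulated IE_2 (kJ/mol): Ca 1145, Na 4562, Mg 1451.
Overall IE_2 order: Ca < Mg < Na.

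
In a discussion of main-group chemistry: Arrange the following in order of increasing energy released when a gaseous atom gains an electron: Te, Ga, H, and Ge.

Ga < H < Ge < Te

H is in period 1, group 1; Ga is in period 4, group 13; Ge is in period 4, group 14; Te is in period 5, group 16.
EA tends to increase across a period and decrease down a group, though the pattern is less regular than for IE or radius.
Neither a single period nor a single group — weigh both effects.
H > Ga: the two effects oppose for this pair; the down-group effect wins (73 vs 29 kJ/mol).
Ge > H: the two effects oppose for this pair; the across-period effect wins (119 vs 73 kJ/mol).
Te > Ge: the two effects oppose for this pair; the across-period effect wins (190 vs 119 kJ/mol).
Approximate values (kJ/mol): H 73, Ga 29, Ge 119, Te 190.
So from lowest to highest: Ga < H < Ge < Te.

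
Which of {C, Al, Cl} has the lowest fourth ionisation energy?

The fourth ionization energy removes an electron from the +3 ion. For each element: C³⁺ still has 1 valence electron; Al³⁺ is the bare [Ne] core; Cl³⁺ still has 4 valence electrons.
Pulling an electron out of a noble-gas core costs far more than removing a remaining valence electron, so Al sits at the high end of IE_4.
Valence configurations: C³⁺ [He]2s¹, Cl³⁺ [Ne]3s²3p².
Approximate IE_4 values (kJ/mol): C 6223, Al 11577, Cl 5159.
Overall IE_4 order: Cl < C < Al.

Cl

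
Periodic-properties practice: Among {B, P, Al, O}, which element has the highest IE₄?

After 3 electrons have been removed, what remains? B³⁺ is the bare [He] core; P³⁺ still has 2 valence electrons; Al³⁺ is the bare [Ne] core; O³⁺ still has 3 valence electrons.
Breaking into a closed-shell core is much more expensive than removing a leftover valence electron — Al and B have the largest IE_4 here.
Valence configurations: P³⁺ [Ne]3s², O³⁺ [He]2s²2p¹.
The numbers (kJ/mol): B 25026, P 4964, Al 11577, O 7469.
Putting it together, IE_4: P < O < Al < B.

B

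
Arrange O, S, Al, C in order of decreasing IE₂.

O > C > S > Al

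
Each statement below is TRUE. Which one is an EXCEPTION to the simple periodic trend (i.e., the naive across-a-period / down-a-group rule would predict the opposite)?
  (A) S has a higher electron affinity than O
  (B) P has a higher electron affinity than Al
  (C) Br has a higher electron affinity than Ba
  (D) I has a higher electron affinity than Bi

The general trend: electron affinity increases across a period and decreases down a group.
(A) S (period 3, group 16) vs O (period 2, group 16): the stated order contradicts the simple trend.
(B) P (period 3, group 15) vs Al (period 3, group 13): the stated order agrees with the simple trend.
(C) Br (period 4, group 17) vs Ba (period 6, group 2): the stated order agrees with the simple trend.
(D) I (period 5, group 17) vs Bi (period 6, group 15): the stated order agrees with the simple trend.
The exception is (A): the compact 2p subshell of O repels the added electron more than S's larger 3p does.

(A)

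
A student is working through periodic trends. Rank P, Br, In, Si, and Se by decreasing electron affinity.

Br > Se > Si > P > In

Si is in period 3, group 14; P is in period 3, group 15; Se is in period 4, group 16; Br is in period 4, group 17; In is in period 5, group 13.
EA tends to increase across a period and decrease down a group, though the pattern is less regular than for IE or radius.
Here both period and group differ, so the two effects have to be weighed against each other.
P > In: relative to In, both the across-period and down-group shifts push P's electron affinity up.
Si > P: this pair runs against the simple trend — see the exception note.
Se > Si: the two effects oppose for this pair; the across-period effect wins (195 vs 134 kJ/mol).
Br > Se: Br lies to the right of Se in period 4, so the across-period effect alone puts Br higher.
Note the exception: Si has a higher electron affinity than P, contrary to the simple trend — adding an electron to P's half-filled 3p³ is unfavourable, so Si (3p²) has the more exothermic EA.
Tabulated electron affinity (kJ/mol): Si 134, P 72, Se 195, Br 325, In 29.
So from highest to lowest: Br > Se > Si > P > In.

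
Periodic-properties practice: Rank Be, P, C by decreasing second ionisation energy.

C > P > Be

Consider each +1 ion: Be⁺ still has 1 valence electron; P⁺ still has 4 valence electrons; C⁺ still has 3 valence electrons.
All are still removing valence electrons, so compare the +1 ions as you would atoms: IE_2 generally rises across a period (higher Z_eff) and falls down a group (larger shell), subject to the usual subshell exceptions.
Valence configurations: Be⁺ [He]2s¹, P⁺ [Ne]3s²3p², C⁺ [He]2s²2p¹.
The numbers (kJ/mol): Be 1757, P 1907, C 2353.
So the second ionization energies run Be < P < C.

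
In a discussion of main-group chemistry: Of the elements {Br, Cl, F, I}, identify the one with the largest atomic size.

Radius decreases left→right (rising Z_eff, same n) and increases top→bottom (higher n).
All are in group 17, so atomic radius increases down the group.
The largest atomic size among these belongs to I.

I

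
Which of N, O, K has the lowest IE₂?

N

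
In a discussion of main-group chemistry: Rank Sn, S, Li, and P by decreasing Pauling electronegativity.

S > P > Sn > Li

EN rises left→right (higher Z_eff, smaller atoms) and falls top→bottom (larger, more shielded atoms).
Here both period and group differ, so the two effects have to be weighed against each other.
Sn > Li: the two effects oppose for this pair; the across-period effect wins (1.96 vs 0.98).
P > Sn: both effects reinforce here, so P is clearly the higher of the two.
S > P: S lies to the right of P in period 3, so the across-period effect alone puts S higher.
Approximate values (Pauling): Li 0.98, P 2.19, S 2.58, Sn 1.96.
So from highest to lowest: S > P > Sn > Li.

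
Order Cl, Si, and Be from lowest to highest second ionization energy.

Consider each +1 ion: Cl⁺ still has 6 valence electrons; Si⁺ still has 3 valence electrons; Be⁺ still has 1 valence electron.
All are still removing valence electrons, so compare the +1 ions as you would atoms: IE_2 generally rises across a period (higher Z_eff) and falls down a group (larger shell), subject to the usual subshell exceptions.
Valence configurations: Cl⁺ [Ne]3s²3p⁴, Si⁺ [Ne]3s²3p¹, Be⁺ [He]2s¹.
Approximate IE_2 values (kJ/mol): Cl 2298, Si 1577, Be 1757.
Overall IE_2 order: Si < Be < Cl.

Si < Be < Cl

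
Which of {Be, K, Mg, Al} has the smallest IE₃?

Al

The third ionization energy removes an electron from the +2 ion. For each element: Be²⁺ is the bare [He] core; K²⁺ is already 1 electron into the core; Mg²⁺ is the bare [Ne] core; Al²⁺ still has 1 valence electron.
Core electrons are held far more tightly than valence electrons, so K, Mg and Be top the IE_3 order.
Approximate IE_3 values (kJ/mol): Be 14849, K 4420, Mg 7733, Al 2745.
Overall IE_3 order: Al < K < Mg < Be.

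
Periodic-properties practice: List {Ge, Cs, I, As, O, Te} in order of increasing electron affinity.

Cs, As, Ge, O, Te, I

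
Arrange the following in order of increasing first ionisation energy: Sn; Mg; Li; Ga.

IE₁ increases left→right with effective nuclear charge and decreases top→bottom as the valence shell moves farther out.
A diagonal step moves right (one effect) and down (the opposite effect) at once.
Ga > Li: the two effects oppose for this pair; the across-period effect wins (579 vs 520 kJ/mol).
Sn > Ga: period and group pull opposite ways; the across-period shift dominates (709 vs 579 kJ/mol).
Mg > Sn: the two effects oppose for this pair; the down-group effect wins (738 vs 709 kJ/mol).
For reference (kJ/mol): Li 520, Mg 738, Ga 579, Sn 709.
So from lowest to highest: Li < Ga < Sn < Mg.

Li < Ga < Sn < Mg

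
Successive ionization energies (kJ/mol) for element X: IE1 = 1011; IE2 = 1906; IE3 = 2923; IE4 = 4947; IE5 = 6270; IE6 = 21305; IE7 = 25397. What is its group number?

Group 15

Look for the largest jump between consecutive ionization energies: IE6/IE5 ≈ 3.4, far larger than any earlier ratio.
That jump marks the point where a core electron is being removed. So the atom has 5 valence electrons.
A main-group element with 5 valence electrons is in group 15.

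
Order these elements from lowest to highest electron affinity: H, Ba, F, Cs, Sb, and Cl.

Electron affinity generally becomes more exothermic across a period toward the halogens and less exothermic down a group.
Here both period and group differ, so the two effects have to be weighed against each other.
Cs > Ba: this pair runs against the simple trend — see the exception note.
H > Cs: H sits above Cs in group 1, so the down-group effect alone puts H higher.
Sb > H: period and group pull opposite ways; the across-period shift dominates (103 vs 73 kJ/mol).
F > Sb: relative to Sb, both the across-period and down-group shifts push F's electron affinity up.
Cl > F: this pair runs against the simple trend — see the exception note.
Note the exception: Cs has a higher electron affinity than Ba, contrary to the simple trend — adding an electron to Ba (ns²) has to open a new, higher-energy np subshell, which is unfavourable.
Note the exception: Cl has a higher electron affinity than F, contrary to the simple trend — F's small 2p subshell makes the incoming electron feel strong e⁻–e⁻ repulsion, so Cl actually releases more energy on gaining an electron.
Approximate values (kJ/mol): H 73, F 328, Cl 349, Sb 103, Cs 46, Ba 14.
So from lowest to highest: Ba < Cs < H < Sb < F < Cl.

Ba < Cs < H < Sb < F < Cl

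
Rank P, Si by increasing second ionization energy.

The second ionization energy removes an electron from the +1 ion. For each element: P⁺ still has 4 valence electrons; Si⁺ still has 3 valence electrons.
All are still removing valence electrons, so compare the +1 ions as you would atoms: IE_2 generally rises across a period (higher Z_eff) and falls down a group (larger shell), subject to the usual subshell exceptions.
Valence configurations: P⁺ [Ne]3s²3p², Si⁺ [Ne]3s²3p¹.
Approximate IE_2 values (kJ/mol): P 1907, Si 1577.
Putting it together, IE_2: Si < P.

Si < P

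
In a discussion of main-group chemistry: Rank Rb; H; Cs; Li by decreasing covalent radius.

Cs, Rb, Li, H

Radius decreases left→right (rising Z_eff, same n) and increases top→bottom (higher n).
All are in group 1, so atomic radius increases down the group.
So from largest to smallest: Cs > Rb > Li > H.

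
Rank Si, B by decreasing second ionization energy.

B > Si

IE_2 is the cost of taking one more electron from the +1 cation: Si⁺ still has 3 valence electrons; B⁺ still has 2 valence electrons.
All are still removing valence electrons, so compare the +1 ions as you would atoms: IE_2 generally rises across a period (higher Z_eff) and falls down a group (larger shell), subject to the usual subshell exceptions.
Valence configurations: Si⁺ [Ne]3s²3p¹, B⁺ [He]2s².
The numbers (kJ/mol): Si 1577, B 2427.
Overall IE_2 order: Si < B.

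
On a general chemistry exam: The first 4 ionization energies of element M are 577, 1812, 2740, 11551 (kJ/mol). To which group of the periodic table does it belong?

Group 13

Look for the largest jump between consecutive ionization energies: IE4/IE3 ≈ 4.2, far larger than any earlier ratio.
That jump marks the point where a core electron is being removed. So the atom has 3 valence electrons.
A main-group element with 3 valence electrons is in group 13.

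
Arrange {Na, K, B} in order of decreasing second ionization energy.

The second ionization energy removes an electron from the +1 ion. For each element: Na⁺ is the bare [Ne] core; K⁺ is the bare [Ar] core; B⁺ still has 2 valence electrons.
Pulling an electron out of a noble-gas core costs far more than removing a remaining valence electron, so K and Na sit at the high end of IE_2.
The numbers (kJ/mol): Na 4562, K 3052, B 2427.
Hence IE_2: B < K < Na.

Na, K, B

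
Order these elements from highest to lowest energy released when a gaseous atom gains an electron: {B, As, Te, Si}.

B is in period 2, group 13; Si is in period 3, group 14; As is in period 4, group 15; Te is in period 5, group 16.
Adding an electron releases more energy for atoms nearer the top right (short of the noble gases).
These sit on a diagonal, where the across-period and down-group effects partly cancel.
As > B: period and group pull opposite ways; the across-period shift dominates (78 vs 27 kJ/mol).
Si > As: the two effects oppose for this pair; the down-group effect wins (134 vs 78 kJ/mol).
Te > Si: the two effects oppose for this pair; the across-period effect wins (190 vs 134 kJ/mol).
Approximate values (kJ/mol): B 27, Si 134, As 78, Te 190.
So from highest to lowest: Te > Si > As > B.

Te, Si, As, B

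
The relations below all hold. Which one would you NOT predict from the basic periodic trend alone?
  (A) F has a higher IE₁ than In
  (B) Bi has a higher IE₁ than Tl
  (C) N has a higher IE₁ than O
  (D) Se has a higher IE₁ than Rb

The general trend: IE₁ increases across a period and decreases down a group.
(A) F (period 2, group 17) vs In (period 5, group 13): the stated order agrees with the simple trend.
(B) Bi (period 6, group 15) vs Tl (period 6, group 13): the stated order agrees with the simple trend.
(C) N (period 2, group 15) vs O (period 2, group 16): the stated order contradicts the simple trend.
(D) Se (period 4, group 16) vs Rb (period 5, group 1): the stated order agrees with the simple trend.
The exception is (C): pairing an electron in O's 2p⁴ costs repulsion energy, so O ionizes more easily than half-filled N (2p³).

(C)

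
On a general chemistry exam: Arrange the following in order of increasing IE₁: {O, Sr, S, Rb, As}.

IE₁ increases left→right with effective nuclear charge and decreases top→bottom as the valence shell moves farther out.
These span different periods and groups, so the two trends combine.
Sr > Rb: Sr lies to the right of Rb in period 5, so the across-period effect alone puts Sr higher.
As > Sr: relative to Sr, both the across-period and down-group shifts push As's first ionization energy up.
S > As: both effects reinforce here, so S is clearly the higher of the two.
O > S: O sits above S in group 16, so the down-group effect alone puts O higher.
Approximate values (kJ/mol): O 1314, S 1000, As 947, Rb 403, Sr 550.
So from lowest to highest: Rb < Sr < As < S < O.

Rb < Sr < As < S < O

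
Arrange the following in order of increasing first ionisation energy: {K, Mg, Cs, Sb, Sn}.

Mg is in period 3, group 2; K is in period 4, group 1; Sn is in period 5, group 14; Sb is in period 5, group 15; Cs is in period 6, group 1.
Across a period the outer electron is held more tightly (higher IE₁); down a group it sits in a higher shell, more shielded, and comes off more easily.
These span different periods and groups, so the two trends combine.
K > Cs: they share group 1; the group trend gives K the larger value.
Sn > K: the two effects oppose for this pair; the across-period effect wins (709 vs 419 kJ/mol).
Mg > Sn: the two effects oppose for this pair; the down-group effect wins (738 vs 709 kJ/mol).
Sb > Mg: period and group pull opposite ways; the across-period shift dominates (831 vs 738 kJ/mol).
Tabulated first ionization energy (kJ/mol): Mg 738, K 419, Sn 709, Sb 831, Cs 376.
So from lowest to highest: Cs < K < Sn < Mg < Sb.

Cs < K < Sn < Mg < Sb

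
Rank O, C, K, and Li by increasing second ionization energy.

C < K < O < Li

IE_2 is the cost of taking one more electron from the +1 cation: O⁺ still has 5 valence electrons; C⁺ still has 3 valence electrons; K⁺ is the bare [Ar] core; Li⁺ is the bare [He] core.
Usually core removal costs more than valence removal, but here the competition is close: a tightly held n=2 valence electron can cost more to remove than an n=3 core electron, so the actual values have to decide it.
Valence configurations: O⁺ [He]2s²2p³, C⁺ [He]2s²2p¹.
Tabulated IE_2 (kJ/mol): O 3388, C 2353, K 3052, Li 7298.
Hence IE_2: C < K < O < Li.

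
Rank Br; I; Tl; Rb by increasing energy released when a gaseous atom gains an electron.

Tl < Rb < I < Br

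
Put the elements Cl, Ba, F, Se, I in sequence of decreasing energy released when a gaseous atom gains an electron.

Cl > F > I > Se > Ba

F is in period 2, group 17; Cl is in period 3, group 17; Se is in period 4, group 16; I is in period 5, group 17; Ba is in period 6, group 2.
Atoms with high Z_eff and room in the valence shell (especially the halogens) have the most exothermic electron affinities.
These span different periods and groups, so the two trends combine.
Se > Ba: both effects reinforce here, so Se is clearly the higher of the two.
I > Se: period and group pull opposite ways; the across-period shift dominates (295 vs 195 kJ/mol).
F > I: they share group 17; the group trend gives F the larger value.
Cl > F: this pair runs against the simple trend — see the exception note.
Note the exception: Cl has a higher electron affinity than F, contrary to the simple trend — F's small 2p subshell makes the incoming electron feel strong e⁻–e⁻ repulsion, so Cl actually releases more energy on gaining an electron.
Tabulated electron affinity (kJ/mol): F 328, Cl 349, Se 195, I 295, Ba 14.
So from highest to lowest: Cl > F > I > Se > Ba.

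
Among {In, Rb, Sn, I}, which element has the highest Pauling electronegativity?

Rb is in period 5, group 1; In is in period 5, group 13; Sn is in period 5, group 14; I is in period 5, group 17.
Smaller atoms with higher effective nuclear charge are more electronegative.
All lie in period 5, so electronegativity increases left to right.
The highest Pauling electronegativity among these belongs to I.

I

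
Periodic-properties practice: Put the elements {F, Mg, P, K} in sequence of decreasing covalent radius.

K > Mg > P > F

F is in period 2, group 17; Mg is in period 3, group 2; P is in period 3, group 15; K is in period 4, group 1.
Moving right in a period, electrons are added to the same shell under a stronger nuclear pull, so atoms get smaller; moving down, a new shell is opened and atoms get larger.
These span different periods and groups, so the two trends combine.
P > F: both effects reinforce here, so P is clearly the larger of the two.
Mg > P: both are in period 3; the period trend gives Mg the larger value.
K > Mg: both effects reinforce here, so K is clearly the larger of the two.
For reference (pm): F 64, Mg 139, P 111, K 196.
So from largest to smallest: K > Mg > P > F.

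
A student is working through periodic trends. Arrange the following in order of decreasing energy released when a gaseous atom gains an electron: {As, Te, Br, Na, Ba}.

Br, Te, As, Na, Ba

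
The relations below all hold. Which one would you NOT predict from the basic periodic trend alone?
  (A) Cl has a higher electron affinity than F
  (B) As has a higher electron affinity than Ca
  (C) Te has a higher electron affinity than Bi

(A)

The general trend: electron affinity increases across a period and decreases down a group.
(A) Cl (period 3, group 17) vs F (period 2, group 17): the stated order contradicts the simple trend.
(B) As (period 4, group 15) vs Ca (period 4, group 2): the stated order agrees with the simple trend.
(C) Te (period 5, group 16) vs Bi (period 6, group 15): the stated order agrees with the simple trend.
The exception is (A): F's small 2p subshell makes the incoming electron feel strong e⁻–e⁻ repulsion, so Cl actually releases more energy on gaining an electron.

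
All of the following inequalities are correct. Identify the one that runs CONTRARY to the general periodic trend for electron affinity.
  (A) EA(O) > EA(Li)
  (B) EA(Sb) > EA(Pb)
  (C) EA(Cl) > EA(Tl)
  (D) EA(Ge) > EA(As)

(D)

The general trend: electron affinity increases across a period and decreases down a group.
(A) O (period 2, group 16) vs Li (period 2, group 1): the stated order agrees with the simple trend.
(B) Sb (period 5, group 15) vs Pb (period 6, group 14): the stated order agrees with the simple trend.
(C) Cl (period 3, group 17) vs Tl (period 6, group 13): the stated order agrees with the simple trend.
(D) Ge (period 4, group 14) vs As (period 4, group 15): the stated order contradicts the simple trend.
The exception is (D): adding an electron to As's half-filled 4p³ is unfavourable, so Ge (4p²) has the more exothermic EA.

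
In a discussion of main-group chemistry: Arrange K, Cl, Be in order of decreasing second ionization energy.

K > Cl > Be

After 1 electron has been removed, what remains? K⁺ is the bare [Ar] core; Cl⁺ still has 6 valence electrons; Be⁺ still has 1 valence electron.
Breaking into a closed-shell core is much more expensive than removing a leftover valence electron — K has the largest IE_2 here.
Valence configurations: Cl⁺ [Ne]3s²3p⁴, Be⁺ [He]2s¹.
Tabulated IE_2 (kJ/mol): K 3052, Cl 2298, Be 1757.
Putting it together, IE_2: Be < Cl < K.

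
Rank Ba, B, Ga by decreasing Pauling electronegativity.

EN rises left→right (higher Z_eff, smaller atoms) and falls top→bottom (larger, more shielded atoms).
Neither a single period nor a single group — weigh both effects.
Ga > Ba: both effects reinforce here, so Ga is clearly the higher of the two.
B > Ga: they share group 13; the group trend gives B the larger value.
Approximate values (Pauling): B 2.04, Ga 1.81, Ba 0.89.
So from highest to lowest: B > Ga > Ba.

B, Ga, Ba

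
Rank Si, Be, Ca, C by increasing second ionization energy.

After 1 electron has been removed, what remains? Si⁺ still has 3 valence electrons; Be⁺ still has 1 valence electron; Ca⁺ still has 1 valence electron; C⁺ still has 3 valence electrons.
All are still removing valence electrons, so compare the +1 ions as you would atoms: IE_2 generally rises across a period (higher Z_eff) and falls down a group (larger shell), subject to the usual subshell exceptions.
Valence configurations: Si⁺ [Ne]3s²3p¹, Be⁺ [He]2s¹, Ca⁺ [Ar]4s¹, C⁺ [He]2s²2p¹.
The numbers (kJ/mol): Si 1577, Be 1757, Ca 1145, C 2353.
Overall IE_2 order: Ca < Si < Be < C.

Ca < Si < Be < C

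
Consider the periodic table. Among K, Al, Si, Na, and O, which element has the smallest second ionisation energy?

Consider each +1 ion: K⁺ is the bare [Ar] core; Al⁺ still has 2 valence electrons; Si⁺ still has 3 valence electrons; Na⁺ is the bare [Ne] core; O⁺ still has 5 valence electrons.
Usually core removal costs more than valence removal, but here the competition is close: a tightly held n=2 valence electron can cost more to remove than an n=3 core electron, so the actual values have to decide it.
Valence configurations: Al⁺ [Ne]3s², Si⁺ [Ne]3s²3p¹, O⁺ [He]2s²2p³.
Si⁺ loses a lone 3p electron whereas Al⁺ must break into a filled 3s² pair, so IE_2(Al) > IE_2(Si) even though Si has the higher nuclear charge.
Tabulated IE_2 (kJ/mol): K 3052, Al 1817, Si 1577, Na 4562, O 3388.
Putting it together, IE_2: Si < Al < K < O < Na.

Si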